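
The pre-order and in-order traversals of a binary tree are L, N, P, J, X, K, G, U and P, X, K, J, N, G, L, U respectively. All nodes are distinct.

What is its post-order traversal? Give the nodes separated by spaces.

K X J P G N U L

The first element of pre-order is the root; it splits in-order into left and right subtrees.
Root L: left subtree has 6 nodes {P, X, K, J, N, G}, right has 1 {U}.
  Root N: left subtree has 4 nodes {P, X, K, J}, right has 1 {G}.
    Root P: left subtree has 0 nodes { }, right has 3 {X, K, J}.
      Root J: left subtree has 2 nodes {X, K}, right has 0 { }.
        Root X: left subtree has 0 nodes { }, right has 1 {K}.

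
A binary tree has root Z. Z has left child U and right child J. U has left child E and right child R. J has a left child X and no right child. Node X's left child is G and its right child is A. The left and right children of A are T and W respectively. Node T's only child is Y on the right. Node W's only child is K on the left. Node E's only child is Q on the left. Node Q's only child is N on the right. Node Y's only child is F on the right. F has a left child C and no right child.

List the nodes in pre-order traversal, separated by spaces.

Pre-order visits the node, then its left subtree, then its right subtree.
Visit Z.
At Z: go left to U.
  Visit U.
  At U: go left to E.
    Visit E.
    At E: go left to Q.
      Visit Q.
      At Q: no left child.
      At Q: go right to N.
        N is a leaf — visit N.
    At E: no right child.
  At U: go right to R.
    R is a leaf — visit R.
At Z: go right to J.
  Visit J.
  At J: go left to X.
    Visit X.
    At X: go left to G.
      G is a leaf — visit G.
    At X: go right to A.
      Visit A.
      At A: go left to T.
        Visit T.
        At T: no left child.
        At T: go right to Y.
          Visit Y.
          At Y: no left child.
          At Y: go right to F.
            Visit F.
            At F: go left to C.
              C is a leaf — visit C.
            At F: no right child.
      At A: go right to W.
        Visit W.
        At W: go left to K.
          K is a leaf — visit K.
        At W: no right child.
  At J: no right child.

Z U E Q N R J X G A T Y F C W K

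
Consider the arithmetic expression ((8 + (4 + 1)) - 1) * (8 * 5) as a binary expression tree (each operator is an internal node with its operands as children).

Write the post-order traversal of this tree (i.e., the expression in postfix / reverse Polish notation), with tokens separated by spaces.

Post-order on an expression tree gives postfix notation: for each operator, emit left operand, right operand, then the operator.

8 4 1 + + 1 - 8 5 * *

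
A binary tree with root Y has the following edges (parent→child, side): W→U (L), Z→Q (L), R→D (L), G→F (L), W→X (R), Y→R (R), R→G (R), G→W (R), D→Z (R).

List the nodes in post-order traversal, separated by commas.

Post-order visits the left subtree, then the right subtree, then the node.
At Y: no left child.
At Y: go right to R.
  At R: go left to D.
    At D: no left child.
    At D: go right to Z.
      At Z: go left to Q.
        Q is a leaf — visit Q.
      At Z: no right child.
      Visit Z.
    Visit D.
  At R: go right to G.
    At G: go left to F.
      F is a leaf — visit F.
    At G: go right to W.
      At W: go left to U.
        U is a leaf — visit U.
      At W: go right to X.
        X is a leaf — visit X.
      Visit W.
    Visit G.
  Visit R.
Visit Y.

Q, Z, D, F, U, X, W, G, R, Y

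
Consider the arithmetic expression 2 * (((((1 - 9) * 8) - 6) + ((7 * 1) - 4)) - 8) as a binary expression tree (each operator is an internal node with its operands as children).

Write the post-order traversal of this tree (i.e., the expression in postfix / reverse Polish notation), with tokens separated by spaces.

2 1 9 - 8 * 6 - 7 1 * 4 - + 8 - *

Post-order on an expression tree gives postfix notation: for each operator, emit left operand, right operand, then the operator.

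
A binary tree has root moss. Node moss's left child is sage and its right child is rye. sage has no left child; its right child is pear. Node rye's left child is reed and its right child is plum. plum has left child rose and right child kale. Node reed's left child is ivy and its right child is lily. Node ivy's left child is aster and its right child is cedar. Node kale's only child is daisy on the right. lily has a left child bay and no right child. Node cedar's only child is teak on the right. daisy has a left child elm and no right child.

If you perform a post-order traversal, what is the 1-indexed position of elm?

11

Post-order visits the left subtree, then the right subtree, then the node.
At moss: go left to sage.
  At sage: no left child.
  At sage: go right to pear.
    pear is a leaf — visit pear.
  Visit sage.
At moss: go right to rye.
  At rye: go left to reed.
    At reed: go left to ivy.
      At ivy: go left to aster.
        aster is a leaf — visit aster.
      At ivy: go right to cedar.
        At cedar: no left child.
        At cedar: go right to teak.
          teak is a leaf — visit teak.
        Visit cedar.
      Visit ivy.
    At reed: go right to lily.
      At lily: go left to bay.
        bay is a leaf — visit bay.
      At lily: no right child.
      Visit lily.
    Visit reed.
  At rye: go right to plum.
    At plum: go left to rose.
      rose is a leaf — visit rose.
    At plum: go right to kale.
      At kale: no left child.
      At kale: go right to daisy.
        At daisy: go left to elm.
          elm is a leaf — visit elm.
        At daisy: no right child.
        Visit daisy.
      Visit kale.
    Visit plum.
  Visit rye.
Visit moss.
Full post-order sequence: pear, sage, aster, teak, cedar, ivy, bay, lily, reed, rose, elm, daisy, kale, plum, rye, moss.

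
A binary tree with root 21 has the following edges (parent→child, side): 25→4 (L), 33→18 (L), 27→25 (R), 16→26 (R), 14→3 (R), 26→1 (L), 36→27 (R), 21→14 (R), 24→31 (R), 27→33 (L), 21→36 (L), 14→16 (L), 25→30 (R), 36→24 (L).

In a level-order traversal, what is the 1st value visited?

Level-order visits nodes level by level from the root, left to right within each level.
Level 0: 21
Level 1: 36, 14
Level 2: 24, 27, 16, 3
Level 3: 31, 33, 25, 26
Level 4: 18, 4, 30, 1
Full level-order sequence: 21, 36, 14, 24, 27, 16, 3, 31, 33, 25, 26, 18, 4, 30, 1.

21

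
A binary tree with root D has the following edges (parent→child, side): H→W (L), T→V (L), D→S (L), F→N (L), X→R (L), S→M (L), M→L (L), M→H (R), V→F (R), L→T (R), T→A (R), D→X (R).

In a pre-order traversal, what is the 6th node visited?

V

Pre-order visits the node, then its left subtree, then its right subtree.
Visit D.
At D: go left to S.
  Visit S.
  At S: go left to M.
    Visit M.
    At M: go left to L.
      Visit L.
      At L: no left child.
      At L: go right to T.
        Visit T.
        At T: go left to V.
          Visit V.
          At V: no left child.
          At V: go right to F.
            Visit F.
            At F: go left to N.
              N is a leaf — visit N.
            At F: no right child.
        At T: go right to A.
          A is a leaf — visit A.
    At M: go right to H.
      Visit H.
      At H: go left to W.
        W is a leaf — visit W.
      At H: no right child.
  At S: no right child.
At D: go right to X.
  Visit X.
  At X: go left to R.
    R is a leaf — visit R.
  At X: no right child.
Full pre-order sequence: D, S, M, L, T, V, F, N, A, H, W, X, R.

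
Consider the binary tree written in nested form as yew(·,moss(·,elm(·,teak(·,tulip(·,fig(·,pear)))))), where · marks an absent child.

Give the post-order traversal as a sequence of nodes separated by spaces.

Post-order visits the left subtree, then the right subtree, then the node.
At yew: no left child.
At yew: go right to moss.
  At moss: no left child.
  At moss: go right to elm.
    At elm: no left child.
    At elm: go right to teak.
      At teak: no left child.
      At teak: go right to tulip.
        At tulip: no left child.
        At tulip: go right to fig.
          At fig: no left child.
          At fig: go right to pear.
            pear is a leaf — visit pear.
          Visit fig.
        Visit tulip.
      Visit teak.
    Visit elm.
  Visit moss.
Visit yew.

pear fig tulip teak elm moss yew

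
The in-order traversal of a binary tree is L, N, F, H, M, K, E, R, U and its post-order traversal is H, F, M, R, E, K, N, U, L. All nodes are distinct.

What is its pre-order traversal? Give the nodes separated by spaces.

L U N K M F H E R

The last element of post-order is the root; it splits in-order into left and right subtrees.
Root L: left subtree has 0 nodes { }, right has 8 {N, F, H, M, K, E, R, U}.
  Root U: left subtree has 7 nodes {N, F, H, M, K, E, R}, right has 0 { }.
    Root N: left subtree has 0 nodes { }, right has 6 {F, H, M, K, E, R}.
      Root K: left subtree has 3 nodes {F, H, M}, right has 2 {E, R}.
        Root M: left subtree has 2 nodes {F, H}, right has 0 { }.
          Root F: left subtree has 0 nodes { }, right has 1 {H}.
        Root E: left subtree has 0 nodes { }, right has 1 {R}.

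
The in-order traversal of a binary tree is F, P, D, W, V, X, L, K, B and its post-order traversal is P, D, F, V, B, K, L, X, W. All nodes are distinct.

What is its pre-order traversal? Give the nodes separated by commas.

The last element of post-order is the root; it splits in-order into left and right subtrees.
Root W: left subtree has 3 nodes {F, P, D}, right has 5 {V, X, L, K, B}.
  Root F: left subtree has 0 nodes { }, right has 2 {P, D}.
    Root D: left subtree has 1 node {P}, right has 0 { }.
  Root X: left subtree has 1 node {V}, right has 3 {L, K, B}.
    Root L: left subtree has 0 nodes { }, right has 2 {K, B}.
      Root K: left subtree has 0 nodes { }, right has 1 {B}.

W, F, D, P, X, V, L, K, B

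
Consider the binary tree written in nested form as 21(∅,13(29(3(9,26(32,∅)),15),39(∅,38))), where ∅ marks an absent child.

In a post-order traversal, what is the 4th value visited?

3

Post-order visits the left subtree, then the right subtree, then the node.
At 21: no left child.
At 21: go right to 13.
  At 13: go left to 29.
    At 29: go left to 3.
      At 3: go left to 9.
        9 is a leaf — visit 9.
      At 3: go right to 26.
        At 26: go left to 32.
          32 is a leaf — visit 32.
        At 26: no right child.
        Visit 26.
      Visit 3.
    At 29: go right to 15.
      15 is a leaf — visit 15.
    Visit 29.
  At 13: go right to 39.
    At 39: no left child.
    At 39: go right to 38.
      38 is a leaf — visit 38.
    Visit 39.
  Visit 13.
Visit 21.
Full post-order sequence: 9, 32, 26, 3, 15, 29, 38, 39, 13, 21.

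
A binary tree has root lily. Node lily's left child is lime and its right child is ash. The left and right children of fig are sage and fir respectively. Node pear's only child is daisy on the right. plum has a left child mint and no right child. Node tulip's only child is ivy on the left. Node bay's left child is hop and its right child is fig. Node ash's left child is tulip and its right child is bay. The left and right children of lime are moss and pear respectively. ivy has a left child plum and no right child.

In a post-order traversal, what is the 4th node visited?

Post-order visits the left subtree, then the right subtree, then the node.
At lily: go left to lime.
  At lime: go left to moss.
    moss is a leaf — visit moss.
  At lime: go right to pear.
    At pear: no left child.
    At pear: go right to daisy.
      daisy is a leaf — visit daisy.
    Visit pear.
  Visit lime.
At lily: go right to ash.
  At ash: go left to tulip.
    At tulip: go left to ivy.
      At ivy: go left to plum.
        At plum: go left to mint.
          mint is a leaf — visit mint.
        At plum: no right child.
        Visit plum.
      At ivy: no right child.
      Visit ivy.
    At tulip: no right child.
    Visit tulip.
  At ash: go right to bay.
    At bay: go left to hop.
      hop is a leaf — visit hop.
    At bay: go right to fig.
      At fig: go left to sage.
        sage is a leaf — visit sage.
      At fig: go right to fir.
        fir is a leaf — visit fir.
      Visit fig.
    Visit bay.
  Visit ash.
Visit lily.
Full post-order sequence: moss, daisy, pear, lime, mint, plum, ivy, tulip, hop, sage, fir, fig, bay, ash, lily.

lime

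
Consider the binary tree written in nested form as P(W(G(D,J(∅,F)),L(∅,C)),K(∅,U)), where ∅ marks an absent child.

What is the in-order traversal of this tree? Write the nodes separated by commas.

D, G, J, F, W, L, C, P, K, U

In-order visits the left subtree, then the node, then the right subtree.
At P: go left to W.
  At W: go left to G.
    At G: go left to D.
      D is a leaf — visit D.
    Visit G.
    At G: go right to J.
      At J: no left child.
      Visit J.
      At J: go right to F.
        F is a leaf — visit F.
  Visit W.
  At W: go right to L.
    At L: no left child.
    Visit L.
    At L: go right to C.
      C is a leaf — visit C.
Visit P.
At P: go right to K.
  At K: no left child.
  Visit K.
  At K: go right to U.
    U is a leaf — visit U.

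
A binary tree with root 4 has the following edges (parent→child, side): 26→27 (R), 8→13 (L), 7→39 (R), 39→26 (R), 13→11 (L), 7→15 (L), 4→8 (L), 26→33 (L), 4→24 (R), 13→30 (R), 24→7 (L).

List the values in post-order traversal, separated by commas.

Post-order visits the left subtree, then the right subtree, then the node.
At 4: go left to 8.
  At 8: go left to 13.
    At 13: go left to 11.
      11 is a leaf — visit 11.
    At 13: go right to 30.
      30 is a leaf — visit 30.
    Visit 13.
  At 8: no right child.
  Visit 8.
At 4: go right to 24.
  At 24: go left to 7.
    At 7: go left to 15.
      15 is a leaf — visit 15.
    At 7: go right to 39.
      At 39: no left child.
      At 39: go right to 26.
        At 26: go left to 33.
          33 is a leaf — visit 33.
        At 26: go right to 27.
          27 is a leaf — visit 27.
        Visit 26.
      Visit 39.
    Visit 7.
  At 24: no right child.
  Visit 24.
Visit 4.

11, 30, 13, 8, 15, 33, 27, 26, 39, 7, 24, 4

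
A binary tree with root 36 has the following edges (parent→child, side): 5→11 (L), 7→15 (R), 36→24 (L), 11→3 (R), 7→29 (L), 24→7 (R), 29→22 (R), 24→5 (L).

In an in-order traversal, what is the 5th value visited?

In-order visits the left subtree, then the node, then the right subtree.
At 36: go left to 24.
  At 24: go left to 5.
    At 5: go left to 11.
      At 11: no left child.
      Visit 11.
      At 11: go right to 3.
        3 is a leaf — visit 3.
    Visit 5.
    At 5: no right child.
  Visit 24.
  At 24: go right to 7.
    At 7: go left to 29.
      At 29: no left child.
      Visit 29.
      At 29: go right to 22.
        22 is a leaf — visit 22.
    Visit 7.
    At 7: go right to 15.
      15 is a leaf — visit 15.
Visit 36.
At 36: no right child.
Full in-order sequence: 11, 3, 5, 24, 29, 22, 7, 15, 36.

29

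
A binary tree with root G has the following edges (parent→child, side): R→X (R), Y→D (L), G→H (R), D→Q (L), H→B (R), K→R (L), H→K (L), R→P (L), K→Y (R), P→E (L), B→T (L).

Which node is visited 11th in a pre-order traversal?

B

Pre-order visits the node, then its left subtree, then its right subtree.
Visit G.
At G: no left child.
At G: go right to H.
  Visit H.
  At H: go left to K.
    Visit K.
    At K: go left to R.
      Visit R.
      At R: go left to P.
        Visit P.
        At P: go left to E.
          E is a leaf — visit E.
        At P: no right child.
      At R: go right to X.
        X is a leaf — visit X.
    At K: go right to Y.
      Visit Y.
      At Y: go left to D.
        Visit D.
        At D: go left to Q.
          Q is a leaf — visit Q.
        At D: no right child.
      At Y: no right child.
  At H: go right to B.
    Visit B.
    At B: go left to T.
      T is a leaf — visit T.
    At B: no right child.
Full pre-order sequence: G, H, K, R, P, E, X, Y, D, Q, B, T.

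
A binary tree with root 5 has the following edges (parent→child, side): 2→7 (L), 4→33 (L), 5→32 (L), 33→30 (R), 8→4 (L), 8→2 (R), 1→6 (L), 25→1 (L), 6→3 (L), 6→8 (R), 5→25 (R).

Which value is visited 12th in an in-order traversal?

In-order visits the left subtree, then the node, then the right subtree.
At 5: go left to 32.
  32 is a leaf — visit 32.
Visit 5.
At 5: go right to 25.
  At 25: go left to 1.
    At 1: go left to 6.
      At 6: go left to 3.
        3 is a leaf — visit 3.
      Visit 6.
      At 6: go right to 8.
        At 8: go left to 4.
          At 4: go left to 33.
            At 33: no left child.
            Visit 33.
            At 33: go right to 30.
              30 is a leaf — visit 30.
          Visit 4.
          At 4: no right child.
        Visit 8.
        At 8: go right to 2.
          At 2: go left to 7.
            7 is a leaf — visit 7.
          Visit 2.
          At 2: no right child.
    Visit 1.
    At 1: no right child.
  Visit 25.
  At 25: no right child.
Full in-order sequence: 32, 5, 3, 6, 33, 30, 4, 8, 7, 2, 1, 25.

25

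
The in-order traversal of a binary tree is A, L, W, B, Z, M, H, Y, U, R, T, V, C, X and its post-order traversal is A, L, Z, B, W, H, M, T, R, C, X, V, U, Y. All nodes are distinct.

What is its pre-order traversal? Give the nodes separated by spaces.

Y M W L A B Z H U V R T X C

The last element of post-order is the root; it splits in-order into left and right subtrees.
Root Y: left subtree has 7 nodes {A, L, W, B, Z, M, H}, right has 6 {U, R, T, V, C, X}.
  Root M: left subtree has 5 nodes {A, L, W, B, Z}, right has 1 {H}.
    Root W: left subtree has 2 nodes {A, L}, right has 2 {B, Z}.
      Root L: left subtree has 1 node {A}, right has 0 { }.
      Root B: left subtree has 0 nodes { }, right has 1 {Z}.
  Root U: left subtree has 0 nodes { }, right has 5 {R, T, V, C, X}.
    Root V: left subtree has 2 nodes {R, T}, right has 2 {C, X}.
      Root R: left subtree has 0 nodes { }, right has 1 {T}.
      Root X: left subtree has 1 node {C}, right has 0 { }.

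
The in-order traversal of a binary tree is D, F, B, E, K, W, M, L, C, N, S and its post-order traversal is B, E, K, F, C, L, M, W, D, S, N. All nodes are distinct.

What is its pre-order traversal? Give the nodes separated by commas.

The last element of post-order is the root; it splits in-order into left and right subtrees.
Root N: left subtree has 9 nodes {D, F, B, E, K, W, M, L, C}, right has 1 {S}.
  Root D: left subtree has 0 nodes { }, right has 8 {F, B, E, K, W, M, L, C}.
    Root W: left subtree has 4 nodes {F, B, E, K}, right has 3 {M, L, C}.
      Root F: left subtree has 0 nodes { }, right has 3 {B, E, K}.
        Root K: left subtree has 2 nodes {B, E}, right has 0 { }.
          Root E: left subtree has 1 node {B}, right has 0 { }.
      Root M: left subtree has 0 nodes { }, right has 2 {L, C}.
        Root L: left subtree has 0 nodes { }, right has 1 {C}.

N, D, W, F, K, E, B, M, L, C, S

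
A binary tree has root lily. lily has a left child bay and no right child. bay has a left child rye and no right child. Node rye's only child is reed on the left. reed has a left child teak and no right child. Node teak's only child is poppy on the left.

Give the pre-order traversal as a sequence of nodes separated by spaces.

Pre-order visits the node, then its left subtree, then its right subtree.
Visit lily.
At lily: go left to bay.
  Visit bay.
  At bay: go left to rye.
    Visit rye.
    At rye: go left to reed.
      Visit reed.
      At reed: go left to teak.
        Visit teak.
        At teak: go left to poppy.
          poppy is a leaf — visit poppy.
        At teak: no right child.
      At reed: no right child.
    At rye: no right child.
  At bay: no right child.
At lily: no right child.

lily bay rye reed teak poppy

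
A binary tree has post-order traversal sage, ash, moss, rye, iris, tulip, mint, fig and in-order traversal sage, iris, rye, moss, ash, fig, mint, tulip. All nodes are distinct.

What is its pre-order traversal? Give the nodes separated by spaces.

fig iris sage rye moss ash mint tulip

The last element of post-order is the root; it splits in-order into left and right subtrees.
Root fig: left subtree has 5 nodes {sage, iris, rye, moss, ash}, right has 2 {mint, tulip}.
  Root iris: left subtree has 1 node {sage}, right has 3 {rye, moss, ash}.
    Root rye: left subtree has 0 nodes { }, right has 2 {moss, ash}.
      Root moss: left subtree has 0 nodes { }, right has 1 {ash}.
  Root mint: left subtree has 0 nodes { }, right has 1 {tulip}.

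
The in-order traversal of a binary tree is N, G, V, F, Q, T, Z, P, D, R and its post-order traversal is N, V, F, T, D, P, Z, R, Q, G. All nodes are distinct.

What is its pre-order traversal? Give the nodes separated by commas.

The last element of post-order is the root; it splits in-order into left and right subtrees.
Root G: left subtree has 1 node {N}, right has 8 {V, F, Q, T, Z, P, D, R}.
  Root Q: left subtree has 2 nodes {V, F}, right has 5 {T, Z, P, D, R}.
    Root F: left subtree has 1 node {V}, right has 0 { }.
    Root R: left subtree has 4 nodes {T, Z, P, D}, right has 0 { }.
      Root Z: left subtree has 1 node {T}, right has 2 {P, D}.
        Root P: left subtree has 0 nodes { }, right has 1 {D}.

G, N, Q, F, V, R, Z, T, P, D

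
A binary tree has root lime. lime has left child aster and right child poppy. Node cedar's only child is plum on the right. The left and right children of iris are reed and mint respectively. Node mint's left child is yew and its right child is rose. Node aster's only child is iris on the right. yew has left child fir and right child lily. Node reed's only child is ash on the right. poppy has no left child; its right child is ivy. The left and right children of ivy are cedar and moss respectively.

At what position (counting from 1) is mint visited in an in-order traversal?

In-order visits the left subtree, then the node, then the right subtree.
At lime: go left to aster.
  At aster: no left child.
  Visit aster.
  At aster: go right to iris.
    At iris: go left to reed.
      At reed: no left child.
      Visit reed.
      At reed: go right to ash.
        ash is a leaf — visit ash.
    Visit iris.
    At iris: go right to mint.
      At mint: go left to yew.
        At yew: go left to fir.
          fir is a leaf — visit fir.
        Visit yew.
        At yew: go right to lily.
          lily is a leaf — visit lily.
      Visit mint.
      At mint: go right to rose.
        rose is a leaf — visit rose.
Visit lime.
At lime: go right to poppy.
  At poppy: no left child.
  Visit poppy.
  At poppy: go right to ivy.
    At ivy: go left to cedar.
      At cedar: no left child.
      Visit cedar.
      At cedar: go right to plum.
        plum is a leaf — visit plum.
    Visit ivy.
    At ivy: go right to moss.
      moss is a leaf — visit moss.
Full in-order sequence: aster, reed, ash, iris, fir, yew, lily, mint, rose, lime, poppy, cedar, plum, ivy, moss.

8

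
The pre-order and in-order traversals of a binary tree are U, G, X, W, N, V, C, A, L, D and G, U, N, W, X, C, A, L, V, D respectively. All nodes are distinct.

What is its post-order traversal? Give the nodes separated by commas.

G, N, W, L, A, C, D, V, X, U

The first element of pre-order is the root; it splits in-order into left and right subtrees.
Root U: left subtree has 1 node {G}, right has 8 {N, W, X, C, A, L, V, D}.
  Root X: left subtree has 2 nodes {N, W}, right has 5 {C, A, L, V, D}.
    Root W: left subtree has 1 node {N}, right has 0 { }.
    Root V: left subtree has 3 nodes {C, A, L}, right has 1 {D}.
      Root C: left subtree has 0 nodes { }, right has 2 {A, L}.
        Root A: left subtree has 0 nodes { }, right has 1 {L}.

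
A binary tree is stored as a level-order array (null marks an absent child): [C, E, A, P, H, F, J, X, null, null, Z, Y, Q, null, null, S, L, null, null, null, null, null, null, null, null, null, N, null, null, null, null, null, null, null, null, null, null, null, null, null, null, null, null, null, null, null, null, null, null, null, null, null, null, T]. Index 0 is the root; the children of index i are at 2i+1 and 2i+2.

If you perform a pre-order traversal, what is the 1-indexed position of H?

7

Pre-order visits the node, then its left subtree, then its right subtree.
Visit C.
At C: go left to E.
  Visit E.
  At E: go left to P.
    Visit P.
    At P: go left to X.
      Visit X.
      At X: go left to S.
        S is a leaf — visit S.
      At X: go right to L.
        L is a leaf — visit L.
    At P: no right child.
  At E: go right to H.
    Visit H.
    At H: no left child.
    At H: go right to Z.
      Z is a leaf — visit Z.
At C: go right to A.
  Visit A.
  At A: go left to F.
    Visit F.
    At F: go left to Y.
      Y is a leaf — visit Y.
    At F: go right to Q.
      Visit Q.
      At Q: no left child.
      At Q: go right to N.
        Visit N.
        At N: go left to T.
          T is a leaf — visit T.
        At N: no right child.
  At A: go right to J.
    J is a leaf — visit J.
Full pre-order sequence: C, E, P, X, S, L, H, Z, A, F, Y, Q, N, T, J.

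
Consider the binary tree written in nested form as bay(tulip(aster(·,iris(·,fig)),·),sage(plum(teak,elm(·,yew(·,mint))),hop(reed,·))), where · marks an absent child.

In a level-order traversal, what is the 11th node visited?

Level-order visits nodes level by level from the root, left to right within each level.
Level 0: bay
Level 1: tulip, sage
Level 2: aster, plum, hop
Level 3: iris, teak, elm, reed
Level 4: fig, yew
Level 5: mint
Full level-order sequence: bay, tulip, sage, aster, plum, hop, iris, teak, elm, reed, fig, yew, mint.

fig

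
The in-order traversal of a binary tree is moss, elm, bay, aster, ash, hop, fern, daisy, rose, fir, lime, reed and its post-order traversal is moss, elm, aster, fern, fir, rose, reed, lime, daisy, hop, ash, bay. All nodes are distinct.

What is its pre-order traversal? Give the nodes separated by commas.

bay, elm, moss, ash, aster, hop, daisy, fern, lime, rose, fir, reed

The last element of post-order is the root; it splits in-order into left and right subtrees.
Root bay: left subtree has 2 nodes {moss, elm}, right has 9 {aster, ash, hop, fern, daisy, rose, fir, lime, reed}.
  Root elm: left subtree has 1 node {moss}, right has 0 { }.
  Root ash: left subtree has 1 node {aster}, right has 7 {hop, fern, daisy, rose, fir, lime, reed}.
    Root hop: left subtree has 0 nodes { }, right has 6 {fern, daisy, rose, fir, lime, reed}.
      Root daisy: left subtree has 1 node {fern}, right has 4 {rose, fir, lime, reed}.
        Root lime: left subtree has 2 nodes {rose, fir}, right has 1 {reed}.
          Root rose: left subtree has 0 nodes { }, right has 1 {fir}.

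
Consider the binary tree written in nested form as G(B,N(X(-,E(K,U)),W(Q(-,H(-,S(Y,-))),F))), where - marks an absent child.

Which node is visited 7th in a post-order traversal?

S

Post-order visits the left subtree, then the right subtree, then the node.
At G: go left to B.
  B is a leaf — visit B.
At G: go right to N.
  At N: go left to X.
    At X: no left child.
    At X: go right to E.
      At E: go left to K.
        K is a leaf — visit K.
      At E: go right to U.
        U is a leaf — visit U.
      Visit E.
    Visit X.
  At N: go right to W.
    At W: go left to Q.
      At Q: no left child.
      At Q: go right to H.
        At H: no left child.
        At H: go right to S.
          At S: go left to Y.
            Y is a leaf — visit Y.
          At S: no right child.
          Visit S.
        Visit H.
      Visit Q.
    At W: go right to F.
      F is a leaf — visit F.
    Visit W.
  Visit N.
Visit G.
Full post-order sequence: B, K, U, E, X, Y, S, H, Q, F, W, N, G.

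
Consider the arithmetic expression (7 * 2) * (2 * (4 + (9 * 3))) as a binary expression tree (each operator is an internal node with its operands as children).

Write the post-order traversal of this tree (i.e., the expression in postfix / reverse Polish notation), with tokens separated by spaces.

7 2 * 2 4 9 3 * + * *

Post-order on an expression tree gives postfix notation: for each operator, emit left operand, right operand, then the operator.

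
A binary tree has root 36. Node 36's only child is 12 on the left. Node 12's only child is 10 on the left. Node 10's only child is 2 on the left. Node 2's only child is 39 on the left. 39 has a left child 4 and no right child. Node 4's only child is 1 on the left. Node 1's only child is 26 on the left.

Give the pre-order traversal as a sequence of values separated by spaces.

Pre-order visits the node, then its left subtree, then its right subtree.
Visit 36.
At 36: go left to 12.
  Visit 12.
  At 12: go left to 10.
    Visit 10.
    At 10: go left to 2.
      Visit 2.
      At 2: go left to 39.
        Visit 39.
        At 39: go left to 4.
          Visit 4.
          At 4: go left to 1.
            Visit 1.
            At 1: go left to 26.
              26 is a leaf — visit 26.
            At 1: no right child.
          At 4: no right child.
        At 39: no right child.
      At 2: no right child.
    At 10: no right child.
  At 12: no right child.
At 36: no right child.

36 12 10 2 39 4 1 26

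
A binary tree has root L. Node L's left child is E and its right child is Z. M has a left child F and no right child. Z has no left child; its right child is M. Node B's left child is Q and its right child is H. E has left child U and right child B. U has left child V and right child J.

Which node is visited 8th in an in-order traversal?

L

In-order visits the left subtree, then the node, then the right subtree.
At L: go left to E.
  At E: go left to U.
    At U: go left to V.
      V is a leaf — visit V.
    Visit U.
    At U: go right to J.
      J is a leaf — visit J.
  Visit E.
  At E: go right to B.
    At B: go left to Q.
      Q is a leaf — visit Q.
    Visit B.
    At B: go right to H.
      H is a leaf — visit H.
Visit L.
At L: go right to Z.
  At Z: no left child.
  Visit Z.
  At Z: go right to M.
    At M: go left to F.
      F is a leaf — visit F.
    Visit M.
    At M: no right child.
Full in-order sequence: V, U, J, E, Q, B, H, L, Z, F, M.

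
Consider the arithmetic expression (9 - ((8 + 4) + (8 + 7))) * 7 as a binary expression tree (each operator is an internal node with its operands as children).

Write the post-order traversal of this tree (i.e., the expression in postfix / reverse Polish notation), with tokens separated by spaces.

Post-order on an expression tree gives postfix notation: for each operator, emit left operand, right operand, then the operator.

9 8 4 + 8 7 + + - 7 *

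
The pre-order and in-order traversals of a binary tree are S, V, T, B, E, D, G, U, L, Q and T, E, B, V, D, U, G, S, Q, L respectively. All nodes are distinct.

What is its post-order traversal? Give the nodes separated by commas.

The first element of pre-order is the root; it splits in-order into left and right subtrees.
Root S: left subtree has 7 nodes {T, E, B, V, D, U, G}, right has 2 {Q, L}.
  Root V: left subtree has 3 nodes {T, E, B}, right has 3 {D, U, G}.
    Root T: left subtree has 0 nodes { }, right has 2 {E, B}.
      Root B: left subtree has 1 node {E}, right has 0 { }.
    Root D: left subtree has 0 nodes { }, right has 2 {U, G}.
      Root G: left subtree has 1 node {U}, right has 0 { }.
  Root L: left subtree has 1 node {Q}, right has 0 { }.

E, B, T, U, G, D, V, Q, L, S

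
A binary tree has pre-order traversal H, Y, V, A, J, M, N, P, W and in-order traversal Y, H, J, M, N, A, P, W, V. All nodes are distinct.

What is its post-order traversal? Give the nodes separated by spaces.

Y N M J W P A V H

The first element of pre-order is the root; it splits in-order into left and right subtrees.
Root H: left subtree has 1 node {Y}, right has 7 {J, M, N, A, P, W, V}.
  Root V: left subtree has 6 nodes {J, M, N, A, P, W}, right has 0 { }.
    Root A: left subtree has 3 nodes {J, M, N}, right has 2 {P, W}.
      Root J: left subtree has 0 nodes { }, right has 2 {M, N}.
        Root M: left subtree has 0 nodes { }, right has 1 {N}.
      Root P: left subtree has 0 nodes { }, right has 1 {W}.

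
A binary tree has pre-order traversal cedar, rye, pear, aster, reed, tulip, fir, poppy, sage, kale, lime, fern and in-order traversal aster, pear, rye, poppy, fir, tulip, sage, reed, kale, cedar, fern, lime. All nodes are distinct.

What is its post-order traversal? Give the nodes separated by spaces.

aster pear poppy fir sage tulip kale reed rye fern lime cedar

The first element of pre-order is the root; it splits in-order into left and right subtrees.
Root cedar: left subtree has 9 nodes {aster, pear, rye, poppy, fir, tulip, sage, reed, kale}, right has 2 {fern, lime}.
  Root rye: left subtree has 2 nodes {aster, pear}, right has 6 {poppy, fir, tulip, sage, reed, kale}.
    Root pear: left subtree has 1 node {aster}, right has 0 { }.
    Root reed: left subtree has 4 nodes {poppy, fir, tulip, sage}, right has 1 {kale}.
      Root tulip: left subtree has 2 nodes {poppy, fir}, right has 1 {sage}.
        Root fir: left subtree has 1 node {poppy}, right has 0 { }.
  Root lime: left subtree has 1 node {fern}, right has 0 { }.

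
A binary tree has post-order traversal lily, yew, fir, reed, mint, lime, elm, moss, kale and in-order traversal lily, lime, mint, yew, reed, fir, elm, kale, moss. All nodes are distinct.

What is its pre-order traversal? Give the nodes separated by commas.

kale, elm, lime, lily, mint, reed, yew, fir, moss

The last element of post-order is the root; it splits in-order into left and right subtrees.
Root kale: left subtree has 7 nodes {lily, lime, mint, yew, reed, fir, elm}, right has 1 {moss}.
  Root elm: left subtree has 6 nodes {lily, lime, mint, yew, reed, fir}, right has 0 { }.
    Root lime: left subtree has 1 node {lily}, right has 4 {mint, yew, reed, fir}.
      Root mint: left subtree has 0 nodes { }, right has 3 {yew, reed, fir}.
        Root reed: left subtree has 1 node {yew}, right has 1 {fir}.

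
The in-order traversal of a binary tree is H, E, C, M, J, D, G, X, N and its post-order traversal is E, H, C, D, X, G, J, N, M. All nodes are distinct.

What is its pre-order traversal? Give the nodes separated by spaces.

M C H E N J G D X

The last element of post-order is the root; it splits in-order into left and right subtrees.
Root M: left subtree has 3 nodes {H, E, C}, right has 5 {J, D, G, X, N}.
  Root C: left subtree has 2 nodes {H, E}, right has 0 { }.
    Root H: left subtree has 0 nodes { }, right has 1 {E}.
  Root N: left subtree has 4 nodes {J, D, G, X}, right has 0 { }.
    Root J: left subtree has 0 nodes { }, right has 3 {D, G, X}.
      Root G: left subtree has 1 node {D}, right has 1 {X}.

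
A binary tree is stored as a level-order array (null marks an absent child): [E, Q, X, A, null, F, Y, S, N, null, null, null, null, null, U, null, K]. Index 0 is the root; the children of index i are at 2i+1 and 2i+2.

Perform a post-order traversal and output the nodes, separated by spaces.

K S N A Q F U Y X E

Post-order visits the left subtree, then the right subtree, then the node.
At E: go left to Q.
  At Q: go left to A.
    At A: go left to S.
      At S: no left child.
      At S: go right to K.
        K is a leaf — visit K.
      Visit S.
    At A: go right to N.
      N is a leaf — visit N.
    Visit A.
  At Q: no right child.
  Visit Q.
At E: go right to X.
  At X: go left to F.
    F is a leaf — visit F.
  At X: go right to Y.
    At Y: no left child.
    At Y: go right to U.
      U is a leaf — visit U.
    Visit Y.
  Visit X.
Visit E.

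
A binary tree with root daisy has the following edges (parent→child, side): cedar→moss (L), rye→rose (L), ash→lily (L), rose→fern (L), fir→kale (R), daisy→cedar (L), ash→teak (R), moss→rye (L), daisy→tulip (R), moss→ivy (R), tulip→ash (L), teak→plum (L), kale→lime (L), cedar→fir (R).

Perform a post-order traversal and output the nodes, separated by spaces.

fern rose rye ivy moss lime kale fir cedar lily plum teak ash tulip daisy

Post-order visits the left subtree, then the right subtree, then the node.
At daisy: go left to cedar.
  At cedar: go left to moss.
    At moss: go left to rye.
      At rye: go left to rose.
        At rose: go left to fern.
          fern is a leaf — visit fern.
        At rose: no right child.
        Visit rose.
      At rye: no right child.
      Visit rye.
    At moss: go right to ivy.
      ivy is a leaf — visit ivy.
    Visit moss.
  At cedar: go right to fir.
    At fir: no left child.
    At fir: go right to kale.
      At kale: go left to lime.
        lime is a leaf — visit lime.
      At kale: no right child.
      Visit kale.
    Visit fir.
  Visit cedar.
At daisy: go right to tulip.
  At tulip: go left to ash.
    At ash: go left to lily.
      lily is a leaf — visit lily.
    At ash: go right to teak.
      At teak: go left to plum.
        plum is a leaf — visit plum.
      At teak: no right child.
      Visit teak.
    Visit ash.
  At tulip: no right child.
  Visit tulip.
Visit daisy.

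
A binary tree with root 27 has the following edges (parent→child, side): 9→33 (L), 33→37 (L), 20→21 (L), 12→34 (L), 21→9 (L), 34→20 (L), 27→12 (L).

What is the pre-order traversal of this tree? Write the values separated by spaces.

27 12 34 20 21 9 33 37

Pre-order visits the node, then its left subtree, then its right subtree.
Visit 27.
At 27: go left to 12.
  Visit 12.
  At 12: go left to 34.
    Visit 34.
    At 34: go left to 20.
      Visit 20.
      At 20: go left to 21.
        Visit 21.
        At 21: go left to 9.
          Visit 9.
          At 9: go left to 33.
            Visit 33.
            At 33: go left to 37.
              37 is a leaf — visit 37.
            At 33: no right child.
          At 9: no right child.
        At 21: no right child.
      At 20: no right child.
    At 34: no right child.
  At 12: no right child.
At 27: no right child.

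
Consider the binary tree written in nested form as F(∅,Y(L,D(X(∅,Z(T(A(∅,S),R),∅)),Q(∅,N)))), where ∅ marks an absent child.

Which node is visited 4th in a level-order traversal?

D

Level-order visits nodes level by level from the root, left to right within each level.
Level 0: F
Level 1: Y
Level 2: L, D
Level 3: X, Q
Level 4: Z, N
Level 5: T
Level 6: A, R
Level 7: S
Full level-order sequence: F, Y, L, D, X, Q, Z, N, T, A, R, S.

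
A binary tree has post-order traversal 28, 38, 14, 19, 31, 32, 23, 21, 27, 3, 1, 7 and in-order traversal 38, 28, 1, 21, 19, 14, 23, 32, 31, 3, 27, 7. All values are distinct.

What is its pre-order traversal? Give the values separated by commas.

The last element of post-order is the root; it splits in-order into left and right subtrees.
Root 7: left subtree has 11 nodes {38, 28, 1, 21, 19, 14, 23, 32, 31, 3, 27}, right has 0 { }.
  Root 1: left subtree has 2 nodes {38, 28}, right has 8 {21, 19, 14, 23, 32, 31, 3, 27}.
    Root 38: left subtree has 0 nodes { }, right has 1 {28}.
    Root 3: left subtree has 6 nodes {21, 19, 14, 23, 32, 31}, right has 1 {27}.
      Root 21: left subtree has 0 nodes { }, right has 5 {19, 14, 23, 32, 31}.
        Root 23: left subtree has 2 nodes {19, 14}, right has 2 {32, 31}.
          Root 19: left subtree has 0 nodes { }, right has 1 {14}.
          Root 32: left subtree has 0 nodes { }, right has 1 {31}.

7, 1, 38, 28, 3, 21, 23, 19, 14, 32, 31, 27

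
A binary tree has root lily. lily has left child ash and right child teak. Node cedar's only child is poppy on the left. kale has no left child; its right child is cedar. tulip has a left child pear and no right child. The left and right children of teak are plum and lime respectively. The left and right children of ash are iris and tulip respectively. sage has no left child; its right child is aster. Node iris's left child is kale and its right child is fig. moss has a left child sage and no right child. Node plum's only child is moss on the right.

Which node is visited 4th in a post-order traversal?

fig

Post-order visits the left subtree, then the right subtree, then the node.
At lily: go left to ash.
  At ash: go left to iris.
    At iris: go left to kale.
      At kale: no left child.
      At kale: go right to cedar.
        At cedar: go left to poppy.
          poppy is a leaf — visit poppy.
        At cedar: no right child.
        Visit cedar.
      Visit kale.
    At iris: go right to fig.
      fig is a leaf — visit fig.
    Visit iris.
  At ash: go right to tulip.
    At tulip: go left to pear.
      pear is a leaf — visit pear.
    At tulip: no right child.
    Visit tulip.
  Visit ash.
At lily: go right to teak.
  At teak: go left to plum.
    At plum: no left child.
    At plum: go right to moss.
      At moss: go left to sage.
        At sage: no left child.
        At sage: go right to aster.
          aster is a leaf — visit aster.
        Visit sage.
      At moss: no right child.
      Visit moss.
    Visit plum.
  At teak: go right to lime.
    lime is a leaf — visit lime.
  Visit teak.
Visit lily.
Full post-order sequence: poppy, cedar, kale, fig, iris, pear, tulip, ash, aster, sage, moss, plum, lime, teak, lily.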